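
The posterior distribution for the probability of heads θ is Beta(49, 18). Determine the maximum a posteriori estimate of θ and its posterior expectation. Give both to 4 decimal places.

MAP = 0.7385; posterior mean = 0.7313

Mode = (49−1)/(49+18−2) = 48/65 = 0.7385.
Mean = 49/(49+18) = 49/67 = 0.7313.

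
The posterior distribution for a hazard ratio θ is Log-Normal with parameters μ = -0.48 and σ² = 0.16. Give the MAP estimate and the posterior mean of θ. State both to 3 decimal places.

MAP: 0.527. Posterior mean: 0.670.

Mode = exp(μ − σ²) = exp(-0.64) = 0.527.
Mean = exp(μ + σ²/2) = exp(-0.400) = 0.670.
The mean is pulled above the mode by the posterior's right skew.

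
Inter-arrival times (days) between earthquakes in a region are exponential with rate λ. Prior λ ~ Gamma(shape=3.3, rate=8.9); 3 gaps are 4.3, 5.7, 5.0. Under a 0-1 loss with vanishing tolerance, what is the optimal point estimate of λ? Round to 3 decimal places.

0.222

Σ times = 15.0. Posterior: Gamma(shape = 3.3+3 = 6.3, rate = 8.9+15.0 = 23.9).
Mode = (α−1)/β = 5.3/23.9 = 0.222.
Mean = α/β = 6.3/23.9 = 0.264.
This is the posterior mode — the MAP estimate.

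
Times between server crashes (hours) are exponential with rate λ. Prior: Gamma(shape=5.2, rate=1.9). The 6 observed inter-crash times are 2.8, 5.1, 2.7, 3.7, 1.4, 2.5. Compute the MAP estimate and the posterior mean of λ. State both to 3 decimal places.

Σ times = 18.2. Posterior: Gamma(shape = 5.2+6 = 11.2, rate = 1.9+18.2 = 20.1).
Mode = (α−1)/β = 10.2/20.1 = 0.507.
Mean = α/β = 11.2/20.1 = 0.557.
The mean is pulled above the mode by the posterior's right skew.

MAP: 0.507. Posterior mean: 0.557.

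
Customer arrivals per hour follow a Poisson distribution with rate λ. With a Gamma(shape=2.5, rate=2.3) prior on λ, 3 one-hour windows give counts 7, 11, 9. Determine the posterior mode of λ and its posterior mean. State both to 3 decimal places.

Σ counts = 27. Posterior: Gamma(shape = 2.5+27 = 29.5, rate = 2.3+3 = 5.3).
Mode = (α−1)/β = 28.5/5.3 = 5.377.
Mean = α/β = 29.5/5.3 = 5.566.

posterior mode = 5.377, posterior mean = 5.566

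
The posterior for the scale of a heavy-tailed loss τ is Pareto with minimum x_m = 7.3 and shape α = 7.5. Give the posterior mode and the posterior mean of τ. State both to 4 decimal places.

MAP = 7.3000; posterior mean = 8.4231

The Pareto density is strictly decreasing on [x_m, ∞), so the mode is x_m = 7.3000.
Mean = α·x_m/(α−1) = 7.5·7.3/6.5 = 8.4231.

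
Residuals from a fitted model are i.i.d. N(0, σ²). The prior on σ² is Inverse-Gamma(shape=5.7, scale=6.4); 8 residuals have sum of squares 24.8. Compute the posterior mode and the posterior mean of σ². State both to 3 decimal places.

posterior mode = 1.757, posterior mean = 2.161

Posterior: Inverse-Gamma(shape = 5.7+8/2 = 9.7, scale = 6.4+24.8/2 = 18.8).
Mode = β/(α+1) = 18.8/10.7 = 1.757.
Mean = β/(α−1) = 18.8/8.7 = 2.161.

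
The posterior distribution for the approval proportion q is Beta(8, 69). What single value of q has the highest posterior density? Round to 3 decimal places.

0.093

Mode = (8−1)/(8+69−2) = 7/75 = 0.093.
Mean = 8/(8+69) = 8/77 = 0.104.
This is the posterior mode — the MAP estimate.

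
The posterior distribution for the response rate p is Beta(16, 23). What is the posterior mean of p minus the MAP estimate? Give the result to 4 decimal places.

Mode = (16−1)/(16+23−2) = 15/37 = 0.4054.
Mean = 16/(16+23) = 16/39 = 0.4103.
Difference = 0.4103 − 0.4054 = 0.0049.
The mean is pulled above the mode by the posterior's right skew.

0.0049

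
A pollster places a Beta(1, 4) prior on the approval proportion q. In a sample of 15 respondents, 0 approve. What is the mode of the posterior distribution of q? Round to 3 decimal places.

Posterior: Beta(1+0, 4+15) = Beta(1, 19).
Since α = 1 ≤ 1 and β > 1, the Beta density is monotone decreasing on [0,1]; the mode is at 0.
Mean = 1/(1+19) = 0.050.
This is the posterior mode — the MAP estimate.

0.000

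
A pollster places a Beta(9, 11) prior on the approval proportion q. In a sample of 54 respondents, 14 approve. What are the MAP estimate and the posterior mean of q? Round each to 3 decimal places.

Posterior: Beta(9+14, 11+40) = Beta(23, 51).
Mode = (23−1)/(23+51−2) = 22/72 = 0.306.
Mean = 23/(23+51) = 23/74 = 0.311.
The posterior is right-skewed, so the mean exceeds the mode.

MAP = 0.306, posterior mean = 0.311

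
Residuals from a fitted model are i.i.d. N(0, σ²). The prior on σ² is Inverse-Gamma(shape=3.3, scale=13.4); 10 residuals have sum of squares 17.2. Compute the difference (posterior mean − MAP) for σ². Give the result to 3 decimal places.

0.648

Posterior: Inverse-Gamma(shape = 3.3+10/2 = 8.3, scale = 13.4+17.2/2 = 22.0).
Mode = β/(α+1) = 22.0/9.3 = 2.366.
Mean = β/(α−1) = 22.0/7.3 = 3.014.
Difference = 3.014 − 2.366 = 0.648.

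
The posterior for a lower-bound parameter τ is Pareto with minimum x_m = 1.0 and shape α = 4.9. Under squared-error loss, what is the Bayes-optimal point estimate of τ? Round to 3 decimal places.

1.256

The Pareto density is strictly decreasing on [x_m, ∞), so the mode is x_m = 1.000.
Mean = α·x_m/(α−1) = 4.9·1.0/3.9 = 1.256.
Squared-error loss ⇒ the optimal estimator is the posterior mean.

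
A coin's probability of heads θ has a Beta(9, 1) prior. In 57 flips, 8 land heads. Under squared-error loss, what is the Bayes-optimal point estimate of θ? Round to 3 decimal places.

0.254

Posterior: Beta(9+8, 1+49) = Beta(17, 50).
Mode = (17−1)/(17+50−2) = 16/65 = 0.246.
Mean = 17/(17+50) = 17/67 = 0.254.
Squared-error loss ⇒ the optimal estimator is the posterior mean.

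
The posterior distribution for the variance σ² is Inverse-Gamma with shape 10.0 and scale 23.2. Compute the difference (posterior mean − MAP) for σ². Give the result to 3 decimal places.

Mode = β/(α+1) = 23.2/11.0 = 2.109.
Mean = β/(α−1) = 23.2/9.0 = 2.578.
Difference = 2.578 − 2.109 = 0.469.

0.469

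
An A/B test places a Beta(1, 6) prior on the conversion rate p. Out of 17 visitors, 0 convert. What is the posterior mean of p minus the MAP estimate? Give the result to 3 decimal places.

0.042

Posterior: Beta(1+0, 6+17) = Beta(1, 23).
Since α = 1 ≤ 1 and β > 1, the Beta density is monotone decreasing on [0,1]; the mode is at 0.
Mean = 1/(1+23) = 0.042.
Difference = 0.042 − 0.000 = 0.042.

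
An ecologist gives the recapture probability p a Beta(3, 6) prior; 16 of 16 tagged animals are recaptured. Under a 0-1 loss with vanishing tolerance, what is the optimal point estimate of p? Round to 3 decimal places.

Posterior: Beta(3+16, 6+0) = Beta(19, 6).
Mode = (19−1)/(19+6−2) = 18/23 = 0.783.
Mean = 19/(19+6) = 19/25 = 0.760.
This is the posterior mode — the MAP estimate.

0.783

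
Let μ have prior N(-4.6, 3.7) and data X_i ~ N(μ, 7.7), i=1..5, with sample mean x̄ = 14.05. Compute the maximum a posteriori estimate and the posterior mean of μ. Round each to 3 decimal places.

Posterior for μ is Normal. Precision-weighted mean: (1/3.7·-4.6 + 5/7.7·14.05) / (1/3.7 + 5/7.7) = 8.569.
A Normal posterior is symmetric, so mode = mean.

MAP = 8.569; posterior mean = 8.569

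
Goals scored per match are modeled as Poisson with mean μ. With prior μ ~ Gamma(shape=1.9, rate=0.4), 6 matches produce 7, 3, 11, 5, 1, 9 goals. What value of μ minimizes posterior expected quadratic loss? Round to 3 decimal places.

Σ counts = 36. Posterior: Gamma(shape = 1.9+36 = 37.9, rate = 0.4+6 = 6.4).
Mode = (α−1)/β = 36.9/6.4 = 5.766.
Mean = α/β = 37.9/6.4 = 5.922.
Quadratic loss ⇒ the optimal estimator is the posterior mean.

5.922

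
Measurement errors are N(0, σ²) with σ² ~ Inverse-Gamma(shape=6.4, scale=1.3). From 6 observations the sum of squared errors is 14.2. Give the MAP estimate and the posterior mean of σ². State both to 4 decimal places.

MAP estimate = 0.8077, posterior mean = 1.0000

Posterior: Inverse-Gamma(shape = 6.4+6/2 = 9.4, scale = 1.3+14.2/2 = 8.4).
Mode = β/(α+1) = 8.4/10.4 = 0.8077.
Mean = β/(α−1) = 8.4/8.4 = 1.0000.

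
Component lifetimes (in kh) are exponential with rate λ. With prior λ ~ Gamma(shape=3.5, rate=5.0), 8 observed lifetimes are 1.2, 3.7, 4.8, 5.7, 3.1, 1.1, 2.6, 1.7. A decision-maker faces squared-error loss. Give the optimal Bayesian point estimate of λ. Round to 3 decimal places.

Σ times = 23.9. Posterior: Gamma(shape = 3.5+8 = 11.5, rate = 5.0+23.9 = 28.9).
Mode = (α−1)/β = 10.5/28.9 = 0.363.
Mean = α/β = 11.5/28.9 = 0.398.
Squared-error loss ⇒ the optimal estimator is the posterior mean.

0.398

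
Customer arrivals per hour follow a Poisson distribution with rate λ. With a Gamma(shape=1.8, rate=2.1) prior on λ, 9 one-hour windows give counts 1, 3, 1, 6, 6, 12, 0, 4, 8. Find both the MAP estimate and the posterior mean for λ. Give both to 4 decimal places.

Σ counts = 41. Posterior: Gamma(shape = 1.8+41 = 42.8, rate = 2.1+9 = 11.1).
Mode = (α−1)/β = 41.8/11.1 = 3.7658.
Mean = α/β = 42.8/11.1 = 3.8559.

MAP = 3.7658; posterior mean = 3.8559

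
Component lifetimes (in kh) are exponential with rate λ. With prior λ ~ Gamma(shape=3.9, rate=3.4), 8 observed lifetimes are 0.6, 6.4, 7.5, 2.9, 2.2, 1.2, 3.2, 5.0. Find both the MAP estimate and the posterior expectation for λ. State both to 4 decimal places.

Σ times = 29.0. Posterior: Gamma(shape = 3.9+8 = 11.9, rate = 3.4+29.0 = 32.4).
Mode = (α−1)/β = 10.9/32.4 = 0.3364.
Mean = α/β = 11.9/32.4 = 0.3673.

λ_MAP = 0.3364, E[λ|data] = 0.3673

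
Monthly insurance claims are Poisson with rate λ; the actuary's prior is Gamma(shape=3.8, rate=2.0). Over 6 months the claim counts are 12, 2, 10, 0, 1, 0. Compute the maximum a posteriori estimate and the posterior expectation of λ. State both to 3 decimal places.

Σ counts = 25. Posterior: Gamma(shape = 3.8+25 = 28.8, rate = 2.0+6 = 8.0).
Mode = (α−1)/β = 27.8/8.0 = 3.475.
Mean = α/β = 28.8/8.0 = 3.600.

MAP = 3.475, posterior mean = 3.600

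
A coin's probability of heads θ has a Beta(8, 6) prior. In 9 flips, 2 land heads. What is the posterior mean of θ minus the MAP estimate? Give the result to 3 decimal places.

Posterior: Beta(8+2, 6+7) = Beta(10, 13).
Mode = (10−1)/(10+13−2) = 9/21 = 0.429.
Mean = 10/(10+13) = 10/23 = 0.435.
Difference = 0.435 − 0.429 = 0.006.
Mean > mode: the posterior has a right tail.

0.006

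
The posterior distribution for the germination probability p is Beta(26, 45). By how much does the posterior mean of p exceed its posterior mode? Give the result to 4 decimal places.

0.0039

Mode = (26−1)/(26+45−2) = 25/69 = 0.3623.
Mean = 26/(26+45) = 26/71 = 0.3662.
Difference = 0.3662 − 0.3623 = 0.0039.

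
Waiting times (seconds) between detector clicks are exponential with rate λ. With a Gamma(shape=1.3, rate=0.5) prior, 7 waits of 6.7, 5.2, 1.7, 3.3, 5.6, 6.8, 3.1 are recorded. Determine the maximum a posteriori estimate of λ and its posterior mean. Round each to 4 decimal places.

Σ times = 32.4. Posterior: Gamma(shape = 1.3+7 = 8.3, rate = 0.5+32.4 = 32.9).
Mode = (α−1)/β = 7.3/32.9 = 0.2219.
Mean = α/β = 8.3/32.9 = 0.2523.
Mean > mode: the posterior has a right tail.

MAP: 0.2219. Posterior mean: 0.2523.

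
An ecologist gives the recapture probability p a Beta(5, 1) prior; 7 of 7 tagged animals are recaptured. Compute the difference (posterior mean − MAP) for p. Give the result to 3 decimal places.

Posterior: Beta(5+7, 1+0) = Beta(12, 1).
Since β = 1 ≤ 1 and α > 1, the Beta density is monotone increasing on [0,1]; the mode is at 1.
Mean = 12/(12+1) = 0.923.
Difference = 0.923 − 1.000 = -0.077.

-0.077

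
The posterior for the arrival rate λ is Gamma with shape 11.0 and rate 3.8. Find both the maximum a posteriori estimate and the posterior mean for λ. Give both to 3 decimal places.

maximum a posteriori estimate = 2.632, posterior mean = 2.895

Mode = (α−1)/β = 10.0/3.8 = 2.632.
Mean = α/β = 11.0/3.8 = 2.895.
Right-skewed posterior ⇒ mode < mean.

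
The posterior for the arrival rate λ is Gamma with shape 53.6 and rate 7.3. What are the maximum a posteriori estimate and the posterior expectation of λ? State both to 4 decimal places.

Mode = (α−1)/β = 52.6/7.3 = 7.2055.
Mean = α/β = 53.6/7.3 = 7.3425.

MAP = 7.2055; posterior mean = 7.3425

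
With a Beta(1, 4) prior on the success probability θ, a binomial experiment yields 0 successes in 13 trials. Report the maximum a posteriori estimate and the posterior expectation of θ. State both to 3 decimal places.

Posterior: Beta(1+0, 4+13) = Beta(1, 17).
Since α = 1 ≤ 1 and β > 1, the Beta density is monotone decreasing on [0,1]; the mode is at 0.
Mean = 1/(1+17) = 0.056.

MAP = 0.000; posterior mean = 0.056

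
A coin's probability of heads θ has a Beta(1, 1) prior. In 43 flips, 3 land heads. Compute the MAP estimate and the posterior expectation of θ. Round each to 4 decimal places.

θ_MAP = 0.0698, E[θ|data] = 0.0889

Posterior: Beta(1+3, 1+40) = Beta(4, 41).
Mode = (4−1)/(4+41−2) = 3/43 = 0.0698.
With a flat prior the MAP equals the MLE, 3/43.
Mean = 4/(4+41) = 4/45 = 0.0889.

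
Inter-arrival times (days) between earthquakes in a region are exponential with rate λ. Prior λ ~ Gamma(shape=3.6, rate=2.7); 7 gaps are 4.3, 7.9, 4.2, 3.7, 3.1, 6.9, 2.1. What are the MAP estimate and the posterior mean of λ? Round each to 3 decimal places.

Σ times = 32.2. Posterior: Gamma(shape = 3.6+7 = 10.6, rate = 2.7+32.2 = 34.9).
Mode = (α−1)/β = 9.6/34.9 = 0.275.
Mean = α/β = 10.6/34.9 = 0.304.

MAP: 0.275. Posterior mean: 0.304.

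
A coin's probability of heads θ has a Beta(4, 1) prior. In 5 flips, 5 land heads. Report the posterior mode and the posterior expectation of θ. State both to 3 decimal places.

Posterior: Beta(4+5, 1+0) = Beta(9, 1).
Since β = 1 ≤ 1 and α > 1, the Beta density is monotone increasing on [0,1]; the mode is at 1.
Mean = 9/(9+1) = 0.900.
Mode > mean: the posterior has a left tail.

MAP = 1.000, posterior mean = 0.900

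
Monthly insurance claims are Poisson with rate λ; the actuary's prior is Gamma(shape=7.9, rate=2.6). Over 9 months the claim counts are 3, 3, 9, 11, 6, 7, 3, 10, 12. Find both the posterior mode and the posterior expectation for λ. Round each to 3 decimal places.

Σ counts = 64. Posterior: Gamma(shape = 7.9+64 = 71.9, rate = 2.6+9 = 11.6).
Mode = (α−1)/β = 70.9/11.6 = 6.112.
Mean = α/β = 71.9/11.6 = 6.198.
Right-skewed posterior ⇒ mode < mean.

λ_MAP = 6.112, E[λ|data] = 6.198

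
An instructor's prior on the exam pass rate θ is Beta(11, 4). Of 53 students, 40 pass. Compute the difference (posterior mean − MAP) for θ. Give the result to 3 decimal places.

Posterior: Beta(11+40, 4+13) = Beta(51, 17).
Mode = (51−1)/(51+17−2) = 50/66 = 0.758.
Mean = 51/(51+17) = 51/68 = 0.750.
Difference = 0.750 − 0.758 = -0.008.

-0.008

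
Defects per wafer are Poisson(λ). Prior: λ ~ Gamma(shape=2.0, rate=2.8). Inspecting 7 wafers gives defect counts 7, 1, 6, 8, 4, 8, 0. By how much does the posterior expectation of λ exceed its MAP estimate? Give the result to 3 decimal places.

0.102

Σ counts = 34. Posterior: Gamma(shape = 2.0+34 = 36.0, rate = 2.8+7 = 9.8).
Mode = (α−1)/β = 35.0/9.8 = 3.571.
Mean = α/β = 36.0/9.8 = 3.673.
Difference = 3.673 − 3.571 = 0.102.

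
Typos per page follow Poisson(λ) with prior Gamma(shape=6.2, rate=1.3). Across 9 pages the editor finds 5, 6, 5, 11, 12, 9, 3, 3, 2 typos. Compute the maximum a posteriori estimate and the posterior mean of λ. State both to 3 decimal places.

Σ counts = 56. Posterior: Gamma(shape = 6.2+56 = 62.2, rate = 1.3+9 = 10.3).
Mode = (α−1)/β = 61.2/10.3 = 5.942.
Mean = α/β = 62.2/10.3 = 6.039.
The mean is pulled above the mode by the posterior's right skew.

λ_MAP = 5.942, E[λ|data] = 6.039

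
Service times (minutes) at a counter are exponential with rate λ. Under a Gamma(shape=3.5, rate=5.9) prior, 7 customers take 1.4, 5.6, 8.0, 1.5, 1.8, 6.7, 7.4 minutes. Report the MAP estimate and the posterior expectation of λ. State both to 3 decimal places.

MAP: 0.248. Posterior mean: 0.274.

Σ times = 32.4. Posterior: Gamma(shape = 3.5+7 = 10.5, rate = 5.9+32.4 = 38.3).
Mode = (α−1)/β = 9.5/38.3 = 0.248.
Mean = α/β = 10.5/38.3 = 0.274.
The posterior is right-skewed, so the mean exceeds the mode.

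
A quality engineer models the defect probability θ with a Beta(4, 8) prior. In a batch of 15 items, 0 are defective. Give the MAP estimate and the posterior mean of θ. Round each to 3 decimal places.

MAP: 0.120. Posterior mean: 0.148.

Posterior: Beta(4+0, 8+15) = Beta(4, 23).
Mode = (4−1)/(4+23−2) = 3/25 = 0.120.
Mean = 4/(4+23) = 4/27 = 0.148.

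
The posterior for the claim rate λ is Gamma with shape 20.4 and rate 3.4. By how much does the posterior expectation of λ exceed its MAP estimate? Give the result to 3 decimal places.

Mode = (α−1)/β = 19.4/3.4 = 5.706.
Mean = α/β = 20.4/3.4 = 6.000.
Difference = 6.000 − 5.706 = 0.294.
The posterior is right-skewed, so the mean exceeds the mode.

0.294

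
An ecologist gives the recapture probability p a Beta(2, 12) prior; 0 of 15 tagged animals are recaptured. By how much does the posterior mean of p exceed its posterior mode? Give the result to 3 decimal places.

Posterior: Beta(2+0, 12+15) = Beta(2, 27).
Mode = (2−1)/(2+27−2) = 1/27 = 0.037.
Mean = 2/(2+27) = 2/29 = 0.069.
Difference = 0.069 − 0.037 = 0.032.
The posterior is right-skewed, so the mean exceeds the mode.

0.032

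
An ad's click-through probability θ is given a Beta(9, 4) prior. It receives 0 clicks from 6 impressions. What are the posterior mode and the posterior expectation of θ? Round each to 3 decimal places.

θ_MAP = 0.471, E[θ|data] = 0.474

Posterior: Beta(9+0, 4+6) = Beta(9, 10).
Mode = (9−1)/(9+10−2) = 8/17 = 0.471.
Mean = 9/(9+10) = 9/19 = 0.474.
The mean is pulled above the mode by the posterior's right skew.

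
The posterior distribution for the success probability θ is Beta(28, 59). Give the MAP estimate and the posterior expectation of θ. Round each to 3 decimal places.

Mode = (28−1)/(28+59−2) = 27/85 = 0.318.
Mean = 28/(28+59) = 28/87 = 0.322.
Right-skewed posterior ⇒ mode < mean.

MAP estimate = 0.318, posterior expectation = 0.322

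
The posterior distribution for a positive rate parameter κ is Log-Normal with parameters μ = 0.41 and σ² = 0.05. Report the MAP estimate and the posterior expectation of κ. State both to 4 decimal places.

Mode = exp(μ − σ²) = exp(0.36) = 1.4333.
Mean = exp(μ + σ²/2) = exp(0.435) = 1.5450.

MAP = 1.4333; posterior mean = 1.5450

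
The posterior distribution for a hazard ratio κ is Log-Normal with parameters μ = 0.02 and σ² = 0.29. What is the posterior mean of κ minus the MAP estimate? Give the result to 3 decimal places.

Mode = exp(μ − σ²) = exp(-0.27) = 0.763.
Mean = exp(μ + σ²/2) = exp(0.165) = 1.179.
Difference = 1.179 − 0.763 = 0.416.
Right-skewed posterior ⇒ mode < mean.

0.416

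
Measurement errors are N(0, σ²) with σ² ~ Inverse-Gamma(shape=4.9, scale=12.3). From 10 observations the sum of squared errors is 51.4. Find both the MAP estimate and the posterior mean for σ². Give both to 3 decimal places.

Posterior: Inverse-Gamma(shape = 4.9+10/2 = 9.9, scale = 12.3+51.4/2 = 38.0).
Mode = β/(α+1) = 38.0/10.9 = 3.486.
Mean = β/(α−1) = 38.0/8.9 = 4.270.
Right-skewed posterior ⇒ mode < mean.

MAP estimate = 3.486, posterior mean = 4.270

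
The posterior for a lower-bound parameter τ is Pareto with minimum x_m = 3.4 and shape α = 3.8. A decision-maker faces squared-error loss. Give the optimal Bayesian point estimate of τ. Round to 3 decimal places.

4.614

The Pareto density is strictly decreasing on [x_m, ∞), so the mode is x_m = 3.400.
Mean = α·x_m/(α−1) = 3.8·3.4/2.8 = 4.614.
Squared-error loss ⇒ the optimal estimator is the posterior mean.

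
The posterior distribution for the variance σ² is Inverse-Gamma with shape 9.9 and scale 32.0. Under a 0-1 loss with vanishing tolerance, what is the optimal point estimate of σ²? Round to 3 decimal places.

Mode = β/(α+1) = 32.0/10.9 = 2.936.
Mean = β/(α−1) = 32.0/8.9 = 3.596.
This is the posterior mode — the MAP estimate.

2.936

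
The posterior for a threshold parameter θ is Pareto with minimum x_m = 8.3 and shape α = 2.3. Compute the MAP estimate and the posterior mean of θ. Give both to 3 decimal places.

The Pareto density is strictly decreasing on [x_m, ∞), so the mode is x_m = 8.300.
Mean = α·x_m/(α−1) = 2.3·8.3/1.3 = 14.685.
Mean > mode: the posterior has a right tail.

MAP = 8.300, posterior mean = 14.685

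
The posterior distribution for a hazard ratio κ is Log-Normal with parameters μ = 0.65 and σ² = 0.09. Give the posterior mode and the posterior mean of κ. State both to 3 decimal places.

posterior mode = 1.751, posterior mean = 2.004

Mode = exp(μ − σ²) = exp(0.56) = 1.751.
Mean = exp(μ + σ²/2) = exp(0.695) = 2.004.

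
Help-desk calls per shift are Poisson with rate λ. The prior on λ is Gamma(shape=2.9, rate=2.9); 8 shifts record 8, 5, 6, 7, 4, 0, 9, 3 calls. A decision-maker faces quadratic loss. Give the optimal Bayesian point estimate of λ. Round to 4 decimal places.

Σ counts = 42. Posterior: Gamma(shape = 2.9+42 = 44.9, rate = 2.9+8 = 10.9).
Mode = (α−1)/β = 43.9/10.9 = 4.0275.
Mean = α/β = 44.9/10.9 = 4.1193.
Quadratic loss ⇒ the optimal estimator is the posterior mean.

4.1193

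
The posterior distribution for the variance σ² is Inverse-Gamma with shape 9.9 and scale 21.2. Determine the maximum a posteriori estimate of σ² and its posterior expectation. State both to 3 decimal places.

Mode = β/(α+1) = 21.2/10.9 = 1.945.
Mean = β/(α−1) = 21.2/8.9 = 2.382.
Right-skewed posterior ⇒ mode < mean.

MAP = 1.945, posterior mean = 2.382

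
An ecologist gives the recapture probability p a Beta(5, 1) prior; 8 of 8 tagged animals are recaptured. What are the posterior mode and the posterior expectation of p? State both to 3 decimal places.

Posterior: Beta(5+8, 1+0) = Beta(13, 1).
Since β = 1 ≤ 1 and α > 1, the Beta density is monotone increasing on [0,1]; the mode is at 1.
Mean = 13/(13+1) = 0.929.

posterior mode = 1.000, posterior expectation = 0.929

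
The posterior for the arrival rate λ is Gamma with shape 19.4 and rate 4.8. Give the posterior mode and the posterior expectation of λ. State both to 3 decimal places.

posterior mode = 3.833, posterior expectation = 4.042

Mode = (α−1)/β = 18.4/4.8 = 3.833.
Mean = α/β = 19.4/4.8 = 4.042.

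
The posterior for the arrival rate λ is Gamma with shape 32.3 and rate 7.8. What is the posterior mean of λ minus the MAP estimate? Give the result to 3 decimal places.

0.128

Mode = (α−1)/β = 31.3/7.8 = 4.013.
Mean = α/β = 32.3/7.8 = 4.141.
Difference = 4.141 − 4.013 = 0.128.
Mean > mode: the posterior has a right tail.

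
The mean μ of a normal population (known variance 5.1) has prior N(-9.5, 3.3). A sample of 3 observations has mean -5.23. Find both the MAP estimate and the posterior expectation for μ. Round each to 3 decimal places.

μ_MAP = -6.682, E[μ|data] = -6.682

Posterior for μ is Normal. Precision-weighted mean: (1/3.3·-9.5 + 3/5.1·-5.23) / (1/3.3 + 3/5.1) = -6.682.
A Normal posterior is symmetric, so mode = mean.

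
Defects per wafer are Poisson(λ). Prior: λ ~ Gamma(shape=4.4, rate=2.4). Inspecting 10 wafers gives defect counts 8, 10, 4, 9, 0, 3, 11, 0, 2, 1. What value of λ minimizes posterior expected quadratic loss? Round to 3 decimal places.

4.226

Σ counts = 48. Posterior: Gamma(shape = 4.4+48 = 52.4, rate = 2.4+10 = 12.4).
Mode = (α−1)/β = 51.4/12.4 = 4.145.
Mean = α/β = 52.4/12.4 = 4.226.
Quadratic loss ⇒ the optimal estimator is the posterior mean.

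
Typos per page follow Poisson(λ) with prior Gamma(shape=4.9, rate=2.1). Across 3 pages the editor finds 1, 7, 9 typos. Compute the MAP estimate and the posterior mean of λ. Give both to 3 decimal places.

MAP = 4.098, posterior mean = 4.294

Σ counts = 17. Posterior: Gamma(shape = 4.9+17 = 21.9, rate = 2.1+3 = 5.1).
Mode = (α−1)/β = 20.9/5.1 = 4.098.
Mean = α/β = 21.9/5.1 = 4.294.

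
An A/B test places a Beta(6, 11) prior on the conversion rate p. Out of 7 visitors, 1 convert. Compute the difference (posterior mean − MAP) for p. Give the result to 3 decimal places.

0.019

Posterior: Beta(6+1, 11+6) = Beta(7, 17).
Mode = (7−1)/(7+17−2) = 6/22 = 0.273.
Mean = 7/(7+17) = 7/24 = 0.292.
Difference = 0.292 − 0.273 = 0.019.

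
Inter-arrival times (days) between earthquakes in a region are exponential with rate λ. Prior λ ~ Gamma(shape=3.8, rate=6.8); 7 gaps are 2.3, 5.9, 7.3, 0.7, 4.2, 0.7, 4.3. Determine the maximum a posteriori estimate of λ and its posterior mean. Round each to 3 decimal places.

Σ times = 25.4. Posterior: Gamma(shape = 3.8+7 = 10.8, rate = 6.8+25.4 = 32.2).
Mode = (α−1)/β = 9.8/32.2 = 0.304.
Mean = α/β = 10.8/32.2 = 0.335.
The posterior is right-skewed, so the mean exceeds the mode.

MAP = 0.304; posterior mean = 0.335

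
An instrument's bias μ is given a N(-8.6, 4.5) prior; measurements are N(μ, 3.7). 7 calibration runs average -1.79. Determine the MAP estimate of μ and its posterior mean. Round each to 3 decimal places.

Posterior for μ is Normal. Precision-weighted mean: (1/4.5·-8.6 + 7/3.7·-1.79) / (1/4.5 + 7/3.7) = -2.506.
A Normal posterior is symmetric, so mode = mean.

MAP estimate = -2.506, posterior mean = -2.506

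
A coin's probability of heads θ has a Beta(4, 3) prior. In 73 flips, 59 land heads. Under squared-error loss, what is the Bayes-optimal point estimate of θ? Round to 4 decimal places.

Posterior: Beta(4+59, 3+14) = Beta(63, 17).
Mode = (63−1)/(63+17−2) = 62/78 = 0.7949.
Mean = 63/(63+17) = 63/80 = 0.7875.
Squared-error loss ⇒ the optimal estimator is the posterior mean.

0.7875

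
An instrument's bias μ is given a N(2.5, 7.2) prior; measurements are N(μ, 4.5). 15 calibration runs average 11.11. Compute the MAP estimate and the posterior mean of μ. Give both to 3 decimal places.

MAP estimate = 10.766, posterior mean = 10.766

Posterior for μ is Normal. Precision-weighted mean: (1/7.2·2.5 + 15/4.5·11.11) / (1/7.2 + 15/4.5) = 10.766.
A Normal posterior is symmetric, so mode = mean.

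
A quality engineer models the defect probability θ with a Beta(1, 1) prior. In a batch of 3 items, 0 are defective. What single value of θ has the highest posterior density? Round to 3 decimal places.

0.000

Posterior: Beta(1+0, 1+3) = Beta(1, 4).
Since α = 1 ≤ 1 and β > 1, the Beta density is monotone decreasing on [0,1]; the mode is at 0.
Mean = 1/(1+4) = 0.200.
This is the posterior mode — the MAP estimate.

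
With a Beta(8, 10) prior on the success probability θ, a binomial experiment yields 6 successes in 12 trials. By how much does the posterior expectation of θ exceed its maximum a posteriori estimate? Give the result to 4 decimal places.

Posterior: Beta(8+6, 10+6) = Beta(14, 16).
Mode = (14−1)/(14+16−2) = 13/28 = 0.4643.
Mean = 14/(14+16) = 14/30 = 0.4667.
Difference = 0.4667 − 0.4643 = 0.0024.

0.0024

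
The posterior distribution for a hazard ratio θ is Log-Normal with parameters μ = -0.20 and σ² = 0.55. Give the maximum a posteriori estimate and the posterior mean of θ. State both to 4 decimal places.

Mode = exp(μ − σ²) = exp(-0.75) = 0.4724.
Mean = exp(μ + σ²/2) = exp(0.075) = 1.0779.
The mean is pulled above the mode by the posterior's right skew.

θ_MAP = 0.4724, E[θ|data] = 1.0779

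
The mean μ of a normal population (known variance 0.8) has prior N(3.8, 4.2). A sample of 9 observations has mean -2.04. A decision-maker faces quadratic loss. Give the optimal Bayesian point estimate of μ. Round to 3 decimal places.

Posterior for μ is Normal. Precision-weighted mean: (1/4.2·3.8 + 9/0.8·-2.04) / (1/4.2 + 9/0.8) = -1.919.
A Normal posterior is symmetric, so mode = mean.
Quadratic loss ⇒ the optimal estimator is the posterior mean.

-1.919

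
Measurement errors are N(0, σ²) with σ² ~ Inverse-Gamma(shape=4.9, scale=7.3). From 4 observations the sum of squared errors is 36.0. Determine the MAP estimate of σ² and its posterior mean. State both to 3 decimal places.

Posterior: Inverse-Gamma(shape = 4.9+4/2 = 6.9, scale = 7.3+36.0/2 = 25.3).
Mode = β/(α+1) = 25.3/7.9 = 3.203.
Mean = β/(α−1) = 25.3/5.9 = 4.288.
Mean > mode: the posterior has a right tail.

MAP = 3.203; posterior mean = 4.288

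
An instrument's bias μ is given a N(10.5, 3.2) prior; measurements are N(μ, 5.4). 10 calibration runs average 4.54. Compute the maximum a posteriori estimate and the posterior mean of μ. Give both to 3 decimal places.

Posterior for μ is Normal. Precision-weighted mean: (1/3.2·10.5 + 10/5.4·4.54) / (1/3.2 + 10/5.4) = 5.401.
A Normal posterior is symmetric, so mode = mean.

MAP = 5.401; posterior mean = 5.401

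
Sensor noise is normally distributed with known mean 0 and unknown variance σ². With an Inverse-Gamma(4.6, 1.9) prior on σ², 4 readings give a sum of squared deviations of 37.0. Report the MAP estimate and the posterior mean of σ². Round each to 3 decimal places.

Posterior: Inverse-Gamma(shape = 4.6+4/2 = 6.6, scale = 1.9+37.0/2 = 20.4).
Mode = β/(α+1) = 20.4/7.6 = 2.684.
Mean = β/(α−1) = 20.4/5.6 = 3.643.
Right-skewed posterior ⇒ mode < mean.

MAP estimate = 2.684, posterior mean = 3.643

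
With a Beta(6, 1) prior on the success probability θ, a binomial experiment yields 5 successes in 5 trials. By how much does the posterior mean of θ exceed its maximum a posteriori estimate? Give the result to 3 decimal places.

-0.083

Posterior: Beta(6+5, 1+0) = Beta(11, 1).
Since β = 1 ≤ 1 and α > 1, the Beta density is monotone increasing on [0,1]; the mode is at 1.
Mean = 11/(11+1) = 0.917.
Difference = 0.917 − 1.000 = -0.083.
Left-skewed posterior ⇒ mean < mode.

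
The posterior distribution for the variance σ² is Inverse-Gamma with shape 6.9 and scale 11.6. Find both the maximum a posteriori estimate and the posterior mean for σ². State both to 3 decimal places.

Mode = β/(α+1) = 11.6/7.9 = 1.468.
Mean = β/(α−1) = 11.6/5.9 = 1.966.
Right-skewed posterior ⇒ mode < mean.

MAP: 1.468. Posterior mean: 1.966.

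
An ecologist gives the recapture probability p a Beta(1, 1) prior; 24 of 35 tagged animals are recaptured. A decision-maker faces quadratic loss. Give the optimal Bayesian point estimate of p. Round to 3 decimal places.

0.676

Posterior: Beta(1+24, 1+11) = Beta(25, 12).
Mode = (25−1)/(25+12−2) = 24/35 = 0.686.
With a flat prior the MAP equals the MLE, 24/35.
Mean = 25/(25+12) = 25/37 = 0.676.
Quadratic loss ⇒ the optimal estimator is the posterior mean.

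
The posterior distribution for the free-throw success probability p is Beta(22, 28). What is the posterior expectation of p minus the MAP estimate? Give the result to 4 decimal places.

Mode = (22−1)/(22+28−2) = 21/48 = 0.4375.
Mean = 22/(22+28) = 22/50 = 0.4400.
Difference = 0.4400 − 0.4375 = 0.0025.

0.0025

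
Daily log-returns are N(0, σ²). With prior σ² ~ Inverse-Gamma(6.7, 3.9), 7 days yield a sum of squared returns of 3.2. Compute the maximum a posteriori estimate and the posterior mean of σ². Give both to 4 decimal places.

MAP: 0.4911. Posterior mean: 0.5978.

Posterior: Inverse-Gamma(shape = 6.7+7/2 = 10.2, scale = 3.9+3.2/2 = 5.5).
Mode = β/(α+1) = 5.5/11.2 = 0.4911.
Mean = β/(α−1) = 5.5/9.2 = 0.5978.
The posterior is right-skewed, so the mean exceeds the mode.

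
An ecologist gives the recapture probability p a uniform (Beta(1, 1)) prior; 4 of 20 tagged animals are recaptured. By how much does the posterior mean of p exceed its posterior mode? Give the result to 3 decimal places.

0.027

Posterior: Beta(1+4, 1+16) = Beta(5, 17).
Mode = (5−1)/(5+17−2) = 4/20 = 0.200.
With a flat prior the MAP equals the MLE, 4/20.
Mean = 5/(5+17) = 5/22 = 0.227.
Difference = 0.227 − 0.200 = 0.027.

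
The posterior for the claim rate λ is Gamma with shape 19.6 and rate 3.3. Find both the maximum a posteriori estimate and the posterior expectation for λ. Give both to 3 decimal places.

MAP: 5.636. Posterior mean: 5.939.

Mode = (α−1)/β = 18.6/3.3 = 5.636.
Mean = α/β = 19.6/3.3 = 5.939.
The posterior is right-skewed, so the mean exceeds the mode.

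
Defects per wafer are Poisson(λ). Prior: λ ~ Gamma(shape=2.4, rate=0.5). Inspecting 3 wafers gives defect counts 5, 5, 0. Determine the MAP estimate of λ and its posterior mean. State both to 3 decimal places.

Σ counts = 10. Posterior: Gamma(shape = 2.4+10 = 12.4, rate = 0.5+3 = 3.5).
Mode = (α−1)/β = 11.4/3.5 = 3.257.
Mean = α/β = 12.4/3.5 = 3.543.
The mean is pulled above the mode by the posterior's right skew.

MAP: 3.257. Posterior mean: 3.543.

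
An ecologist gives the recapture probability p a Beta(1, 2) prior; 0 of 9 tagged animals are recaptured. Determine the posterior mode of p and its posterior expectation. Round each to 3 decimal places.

Posterior: Beta(1+0, 2+9) = Beta(1, 11).
Since α = 1 ≤ 1 and β > 1, the Beta density is monotone decreasing on [0,1]; the mode is at 0.
Mean = 1/(1+11) = 0.083.

MAP: 0.000. Posterior mean: 0.083.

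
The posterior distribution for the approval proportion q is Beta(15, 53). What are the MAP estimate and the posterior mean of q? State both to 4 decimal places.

Mode = (15−1)/(15+53−2) = 14/66 = 0.2121.
Mean = 15/(15+53) = 15/68 = 0.2206.

q_MAP = 0.2121, E[q|data] = 0.2206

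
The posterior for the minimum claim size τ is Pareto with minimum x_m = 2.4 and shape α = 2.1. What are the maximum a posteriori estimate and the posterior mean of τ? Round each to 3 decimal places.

τ_MAP = 2.400, E[τ|data] = 4.582

The Pareto density is strictly decreasing on [x_m, ∞), so the mode is x_m = 2.400.
Mean = α·x_m/(α−1) = 2.1·2.4/1.1 = 4.582.
The mean is pulled above the mode by the posterior's right skew.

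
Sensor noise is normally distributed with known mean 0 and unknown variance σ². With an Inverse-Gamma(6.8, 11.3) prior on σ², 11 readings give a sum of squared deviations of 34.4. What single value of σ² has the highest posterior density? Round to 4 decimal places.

Posterior: Inverse-Gamma(shape = 6.8+11/2 = 12.3, scale = 11.3+34.4/2 = 28.5).
Mode = β/(α+1) = 28.5/13.3 = 2.1429.
Mean = β/(α−1) = 28.5/11.3 = 2.5221.
This is the posterior mode — the MAP estimate.

2.1429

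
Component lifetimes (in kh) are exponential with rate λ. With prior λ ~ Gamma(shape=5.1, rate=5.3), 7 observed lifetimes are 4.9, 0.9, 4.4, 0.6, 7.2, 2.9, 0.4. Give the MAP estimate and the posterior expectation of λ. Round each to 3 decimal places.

Σ times = 21.3. Posterior: Gamma(shape = 5.1+7 = 12.1, rate = 5.3+21.3 = 26.6).
Mode = (α−1)/β = 11.1/26.6 = 0.417.
Mean = α/β = 12.1/26.6 = 0.455.
Mean > mode: the posterior has a right tail.

λ_MAP = 0.417, E[λ|data] = 0.455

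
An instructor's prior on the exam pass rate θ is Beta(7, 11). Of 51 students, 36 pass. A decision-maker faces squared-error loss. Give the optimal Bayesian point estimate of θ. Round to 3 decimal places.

Posterior: Beta(7+36, 11+15) = Beta(43, 26).
Mode = (43−1)/(43+26−2) = 42/67 = 0.627.
Mean = 43/(43+26) = 43/69 = 0.623.
Squared-error loss ⇒ the optimal estimator is the posterior mean.

0.623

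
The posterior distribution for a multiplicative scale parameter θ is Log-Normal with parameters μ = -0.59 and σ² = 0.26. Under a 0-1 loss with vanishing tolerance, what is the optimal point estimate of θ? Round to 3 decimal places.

0.427

Mode = exp(μ − σ²) = exp(-0.85) = 0.427.
Mean = exp(μ + σ²/2) = exp(-0.460) = 0.631.
This is the posterior mode — the MAP estimate.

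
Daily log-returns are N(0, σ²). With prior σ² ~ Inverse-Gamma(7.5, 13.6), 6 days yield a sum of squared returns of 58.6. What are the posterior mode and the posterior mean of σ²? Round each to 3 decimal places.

MAP = 3.730; posterior mean = 4.516

Posterior: Inverse-Gamma(shape = 7.5+6/2 = 10.5, scale = 13.6+58.6/2 = 42.9).
Mode = β/(α+1) = 42.9/11.5 = 3.730.
Mean = β/(α−1) = 42.9/9.5 = 4.516.
Right-skewed posterior ⇒ mode < mean.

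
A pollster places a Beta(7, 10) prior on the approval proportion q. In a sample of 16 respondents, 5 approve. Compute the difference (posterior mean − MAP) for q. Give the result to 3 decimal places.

Posterior: Beta(7+5, 10+11) = Beta(12, 21).
Mode = (12−1)/(12+21−2) = 11/31 = 0.355.
Mean = 12/(12+21) = 12/33 = 0.364.
Difference = 0.364 − 0.355 = 0.009.

0.009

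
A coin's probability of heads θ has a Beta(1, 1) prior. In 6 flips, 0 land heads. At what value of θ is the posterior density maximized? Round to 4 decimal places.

0.0000

Posterior: Beta(1+0, 1+6) = Beta(1, 7).
Since α = 1 ≤ 1 and β > 1, the Beta density is monotone decreasing on [0,1]; the mode is at 0.
Mean = 1/(1+7) = 0.1250.
This is the posterior mode — the MAP estimate.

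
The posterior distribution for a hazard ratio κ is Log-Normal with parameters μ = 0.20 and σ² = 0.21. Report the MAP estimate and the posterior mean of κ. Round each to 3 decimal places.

κ_MAP = 0.990, E[κ|data] = 1.357

Mode = exp(μ − σ²) = exp(-0.01) = 0.990.
Mean = exp(μ + σ²/2) = exp(0.305) = 1.357.
The posterior is right-skewed, so the mean exceeds the mode.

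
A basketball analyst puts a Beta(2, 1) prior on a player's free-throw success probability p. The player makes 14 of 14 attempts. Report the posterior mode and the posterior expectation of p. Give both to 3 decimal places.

Posterior: Beta(2+14, 1+0) = Beta(16, 1).
Since β = 1 ≤ 1 and α > 1, the Beta density is monotone increasing on [0,1]; the mode is at 1.
Mean = 16/(16+1) = 0.941.

p_MAP = 1.000, E[p|data] = 0.941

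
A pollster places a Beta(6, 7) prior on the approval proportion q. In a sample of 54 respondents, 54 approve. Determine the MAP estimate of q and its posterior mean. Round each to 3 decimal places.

Posterior: Beta(6+54, 7+0) = Beta(60, 7).
Mode = (60−1)/(60+7−2) = 59/65 = 0.908.
Mean = 60/(60+7) = 60/67 = 0.896.

MAP: 0.908. Posterior mean: 0.896.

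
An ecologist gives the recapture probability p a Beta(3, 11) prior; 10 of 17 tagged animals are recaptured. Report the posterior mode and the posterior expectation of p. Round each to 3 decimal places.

Posterior: Beta(3+10, 11+7) = Beta(13, 18).
Mode = (13−1)/(13+18−2) = 12/29 = 0.414.
Mean = 13/(13+18) = 13/31 = 0.419.

posterior mode = 0.414, posterior expectation = 0.419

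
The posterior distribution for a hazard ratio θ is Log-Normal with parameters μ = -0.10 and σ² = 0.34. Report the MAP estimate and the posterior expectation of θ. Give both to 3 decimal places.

MAP = 0.644, posterior mean = 1.073

Mode = exp(μ − σ²) = exp(-0.44) = 0.644.
Mean = exp(μ + σ²/2) = exp(0.070) = 1.073.
Right-skewed posterior ⇒ mode < mean.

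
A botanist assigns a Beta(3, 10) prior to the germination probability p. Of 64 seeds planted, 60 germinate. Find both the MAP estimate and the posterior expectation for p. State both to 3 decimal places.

p_MAP = 0.827, E[p|data] = 0.818

Posterior: Beta(3+60, 10+4) = Beta(63, 14).
Mode = (63−1)/(63+14−2) = 62/75 = 0.827.
Mean = 63/(63+14) = 63/77 = 0.818.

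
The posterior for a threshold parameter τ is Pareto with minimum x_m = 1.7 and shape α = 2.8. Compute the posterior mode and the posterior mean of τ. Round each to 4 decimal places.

The Pareto density is strictly decreasing on [x_m, ∞), so the mode is x_m = 1.7000.
Mean = α·x_m/(α−1) = 2.8·1.7/1.8 = 2.6444.
The posterior is right-skewed, so the mean exceeds the mode.

MAP: 1.7000. Posterior mean: 2.6444.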